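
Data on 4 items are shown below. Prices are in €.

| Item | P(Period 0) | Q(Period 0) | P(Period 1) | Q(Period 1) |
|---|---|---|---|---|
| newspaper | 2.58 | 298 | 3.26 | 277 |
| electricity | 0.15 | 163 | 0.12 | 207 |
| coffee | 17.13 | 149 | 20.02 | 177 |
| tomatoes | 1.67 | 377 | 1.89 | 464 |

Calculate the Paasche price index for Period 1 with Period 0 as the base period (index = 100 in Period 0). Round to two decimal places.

117.48

Paasche price index uses current-period quantities as weights.
ΣP(Period 1)·Q(Period 1) = 3.26×277 + 0.12×207 + 20.02×177 + 1.89×464 = 903.02 + 24.84 + 3543.54 + 876.96 = 5348.36
ΣP(Period 0)·Q(Period 1) = 2.58×277 + 0.15×207 + 17.13×177 + 1.67×464 = 714.66 + 31.05 + 3032.01 + 774.88 = 4552.6
Index = 5348.36 / 4552.6 × 100 = 117.4792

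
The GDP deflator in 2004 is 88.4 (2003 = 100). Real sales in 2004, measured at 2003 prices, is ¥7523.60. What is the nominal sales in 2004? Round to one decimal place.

6650.9

Nominal = Real × (Index/100) = 7523.60 × (88.4/100)
        = 7523.60 × 0.884 = 6650.8624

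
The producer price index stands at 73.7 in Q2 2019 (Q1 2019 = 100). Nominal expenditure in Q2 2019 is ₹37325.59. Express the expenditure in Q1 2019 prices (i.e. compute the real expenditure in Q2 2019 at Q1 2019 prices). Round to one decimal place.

Real = Nominal ÷ (Index/100) = 37325.59 ÷ (73.7/100)
     = 37325.59 ÷ 0.737 = 50645.3053

50645.3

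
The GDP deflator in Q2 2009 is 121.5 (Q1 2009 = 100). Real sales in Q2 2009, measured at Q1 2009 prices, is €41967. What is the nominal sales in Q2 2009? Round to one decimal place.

50989.9

Nominal = Real × (Index/100) = 41967 × (121.5/100)
        = 41967 × 1.215 = 50989.9050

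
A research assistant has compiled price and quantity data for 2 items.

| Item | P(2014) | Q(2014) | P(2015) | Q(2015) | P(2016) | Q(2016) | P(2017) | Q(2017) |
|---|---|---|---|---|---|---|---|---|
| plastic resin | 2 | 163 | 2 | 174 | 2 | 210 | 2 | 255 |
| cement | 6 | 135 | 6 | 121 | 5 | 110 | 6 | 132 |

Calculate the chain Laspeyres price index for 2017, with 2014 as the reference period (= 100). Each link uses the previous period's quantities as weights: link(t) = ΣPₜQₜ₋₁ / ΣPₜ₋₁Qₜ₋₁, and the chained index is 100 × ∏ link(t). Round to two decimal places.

Link 2014→2015:
ΣP(2015)Q(2014) = 2×163 + 6×135 = 326 + 810 = 1136
ΣP(2014)Q(2014) = 2×163 + 6×135 = 326 + 810 = 1136
link = 1136/1136 = 1.000000
Link 2015→2016:
ΣP(2016)Q(2015) = 2×174 + 5×121 = 348 + 605 = 953
ΣP(2015)Q(2015) = 2×174 + 6×121 = 348 + 726 = 1074
link = 953/1074 = 0.887337
Link 2016→2017:
ΣP(2017)Q(2016) = 2×210 + 6×110 = 420 + 660 = 1080
ΣP(2016)Q(2016) = 2×210 + 5×110 = 420 + 550 = 970
link = 1080/970 = 1.113402
Chained index = 100 × 1.000000 × 0.887337 × 1.113402 = 98.7963

98.80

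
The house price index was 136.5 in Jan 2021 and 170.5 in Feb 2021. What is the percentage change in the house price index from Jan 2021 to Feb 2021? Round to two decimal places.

Change = (170.5 − 136.5) / 136.5 × 100
       = 34.0 / 136.5 × 100 = 24.9084%

24.91%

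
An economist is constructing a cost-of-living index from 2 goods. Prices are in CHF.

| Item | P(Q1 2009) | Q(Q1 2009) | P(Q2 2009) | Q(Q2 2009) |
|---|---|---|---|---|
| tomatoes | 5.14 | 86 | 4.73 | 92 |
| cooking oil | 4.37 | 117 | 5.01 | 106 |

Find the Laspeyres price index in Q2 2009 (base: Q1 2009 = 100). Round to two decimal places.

Laspeyres price index uses base-period quantities as weights.
ΣP(Q2 2009)·Q(Q1 2009) = 4.73×86 + 5.01×117 = 406.78 + 586.17 = 992.95
ΣP(Q1 2009)·Q(Q1 2009) = 5.14×86 + 4.37×117 = 442.04 + 511.29 = 953.33
Index = 992.95 / 953.33 × 100 = 104.1560

104.16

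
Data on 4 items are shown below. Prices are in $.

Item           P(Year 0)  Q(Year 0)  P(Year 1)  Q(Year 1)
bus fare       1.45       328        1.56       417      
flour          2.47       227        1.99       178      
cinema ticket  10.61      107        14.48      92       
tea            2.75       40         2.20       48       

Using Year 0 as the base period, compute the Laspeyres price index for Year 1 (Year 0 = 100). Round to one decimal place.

Laspeyres price index uses base-period quantities as weights.
ΣP(Year 1)·Q(Year 0) = 1.56×328 + 1.99×227 + 14.48×107 + 2.20×40 = 511.68 + 451.73 + 1549.36 + 88 = 2600.77
ΣP(Year 0)·Q(Year 0) = 1.45×328 + 2.47×227 + 10.61×107 + 2.75×40 = 475.6 + 560.69 + 1135.27 + 110 = 2281.56
Index = 2600.77 / 2281.56 × 100 = 113.9909

114.0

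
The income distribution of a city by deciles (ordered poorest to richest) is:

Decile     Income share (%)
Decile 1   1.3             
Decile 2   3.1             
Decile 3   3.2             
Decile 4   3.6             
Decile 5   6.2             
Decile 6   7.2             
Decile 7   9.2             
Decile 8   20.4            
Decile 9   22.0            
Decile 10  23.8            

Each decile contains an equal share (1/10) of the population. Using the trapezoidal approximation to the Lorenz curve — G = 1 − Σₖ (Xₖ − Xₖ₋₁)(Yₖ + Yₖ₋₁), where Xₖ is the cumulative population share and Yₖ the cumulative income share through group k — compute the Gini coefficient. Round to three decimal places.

0.439

Cumulative income shares Yₖ: 0.0130, 0.0440, 0.0760, 0.1120, 0.1740, 0.2460, 0.3380, 0.5420, 0.7620, 1.0000
Σ (Xₖ−Xₖ₋₁)(Yₖ+Yₖ₋₁) = (1/10)(0.0130+0.0000) + (1/10)(0.0440+0.0130) + (1/10)(0.0760+0.0440) + (1/10)(0.1120+0.0760) + (1/10)(0.1740+0.1120) + (1/10)(0.2460+0.1740) + (1/10)(0.3380+0.2460) + (1/10)(0.5420+0.3380) + (1/10)(0.7620+0.5420) + (1/10)(1.0000+0.7620)
  = 0.0013 + 0.0057 + 0.0120 + 0.0188 + 0.0286 + 0.0420 + 0.0584 + 0.0880 + 0.1304 + 0.1762 = 0.5614
G = 1 − 0.5614 = 0.4386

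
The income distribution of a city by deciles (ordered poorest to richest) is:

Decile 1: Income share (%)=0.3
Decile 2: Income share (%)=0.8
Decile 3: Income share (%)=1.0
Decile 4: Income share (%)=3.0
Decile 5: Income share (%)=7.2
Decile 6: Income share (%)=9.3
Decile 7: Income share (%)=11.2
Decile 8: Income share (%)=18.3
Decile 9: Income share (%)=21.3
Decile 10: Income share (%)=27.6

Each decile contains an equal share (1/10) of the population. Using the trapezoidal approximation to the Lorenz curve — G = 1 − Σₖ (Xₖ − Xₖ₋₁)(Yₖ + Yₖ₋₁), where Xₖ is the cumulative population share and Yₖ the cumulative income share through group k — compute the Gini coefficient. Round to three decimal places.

Cumulative income shares Yₖ: 0.0030, 0.0110, 0.0210, 0.0510, 0.1230, 0.2160, 0.3280, 0.5110, 0.7240, 1.0000
Σ (Xₖ−Xₖ₋₁)(Yₖ+Yₖ₋₁) = (1/10)(0.0030+0.0000) + (1/10)(0.0110+0.0030) + (1/10)(0.0210+0.0110) + (1/10)(0.0510+0.0210) + (1/10)(0.1230+0.0510) + (1/10)(0.2160+0.1230) + (1/10)(0.3280+0.2160) + (1/10)(0.5110+0.3280) + (1/10)(0.7240+0.5110) + (1/10)(1.0000+0.7240)
  = 0.0003 + 0.0014 + 0.0032 + 0.0072 + 0.0174 + 0.0339 + 0.0544 + 0.0839 + 0.1235 + 0.1724 = 0.4976
G = 1 − 0.4976 = 0.5024

0.502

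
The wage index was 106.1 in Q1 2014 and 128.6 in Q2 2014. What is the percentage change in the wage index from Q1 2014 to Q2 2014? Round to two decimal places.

21.21%

Change = (128.6 − 106.1) / 106.1 × 100
       = 22.5 / 106.1 × 100 = 21.2064%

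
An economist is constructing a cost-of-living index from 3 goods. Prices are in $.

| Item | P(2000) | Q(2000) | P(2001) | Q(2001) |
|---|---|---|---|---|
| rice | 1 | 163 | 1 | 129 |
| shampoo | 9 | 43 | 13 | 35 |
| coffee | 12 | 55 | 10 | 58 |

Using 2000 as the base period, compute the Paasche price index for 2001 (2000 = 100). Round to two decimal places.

102.11

Paasche price index uses current-period quantities as weights.
ΣP(2001)·Q(2001) = 1×129 + 13×35 + 10×58 = 129 + 455 + 580 = 1164
ΣP(2000)·Q(2001) = 1×129 + 9×35 + 12×58 = 129 + 315 + 696 = 1140
Index = 1164 / 1140 × 100 = 102.1053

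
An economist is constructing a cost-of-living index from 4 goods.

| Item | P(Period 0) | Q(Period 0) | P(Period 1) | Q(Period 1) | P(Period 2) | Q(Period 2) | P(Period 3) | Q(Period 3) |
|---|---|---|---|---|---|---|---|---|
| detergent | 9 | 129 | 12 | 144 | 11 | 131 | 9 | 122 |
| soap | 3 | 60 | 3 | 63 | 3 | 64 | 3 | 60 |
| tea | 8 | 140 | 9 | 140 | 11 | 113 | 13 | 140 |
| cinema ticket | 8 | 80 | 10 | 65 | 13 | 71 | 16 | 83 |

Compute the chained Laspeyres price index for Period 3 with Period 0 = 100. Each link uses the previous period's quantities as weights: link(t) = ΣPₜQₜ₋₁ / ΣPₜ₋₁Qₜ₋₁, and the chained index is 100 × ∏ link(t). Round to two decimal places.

138.90

Link Period 0→Period 1:
ΣP(Period 1)Q(Period 0) = 12×129 + 3×60 + 9×140 + 10×80 = 1548 + 180 + 1260 + 800 = 3788
ΣP(Period 0)Q(Period 0) = 9×129 + 3×60 + 8×140 + 8×80 = 1161 + 180 + 1120 + 640 = 3101
link = 3788/3101 = 1.221541
Link Period 1→Period 2:
ΣP(Period 2)Q(Period 1) = 11×144 + 3×63 + 11×140 + 13×65 = 1584 + 189 + 1540 + 845 = 4158
ΣP(Period 1)Q(Period 1) = 12×144 + 3×63 + 9×140 + 10×65 = 1728 + 189 + 1260 + 650 = 3827
link = 4158/3827 = 1.086491
Link Period 2→Period 3:
ΣP(Period 3)Q(Period 2) = 9×131 + 3×64 + 13×113 + 16×71 = 1179 + 192 + 1469 + 1136 = 3976
ΣP(Period 2)Q(Period 2) = 11×131 + 3×64 + 11×113 + 13×71 = 1441 + 192 + 1243 + 923 = 3799
link = 3976/3799 = 1.046591
Chained index = 100 × 1.221541 × 1.086491 × 1.046591 = 138.9029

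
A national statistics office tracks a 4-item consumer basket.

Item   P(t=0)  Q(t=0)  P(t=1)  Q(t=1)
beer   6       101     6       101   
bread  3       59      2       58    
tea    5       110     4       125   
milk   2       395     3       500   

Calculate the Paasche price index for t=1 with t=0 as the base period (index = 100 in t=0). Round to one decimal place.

113.2

Paasche price index uses current-period quantities as weights.
ΣP(t=1)·Q(t=1) = 6×101 + 2×58 + 4×125 + 3×500 = 606 + 116 + 500 + 1500 = 2722
ΣP(t=0)·Q(t=1) = 6×101 + 3×58 + 5×125 + 2×500 = 606 + 174 + 625 + 1000 = 2405
Index = 2722 / 2405 × 100 = 113.1809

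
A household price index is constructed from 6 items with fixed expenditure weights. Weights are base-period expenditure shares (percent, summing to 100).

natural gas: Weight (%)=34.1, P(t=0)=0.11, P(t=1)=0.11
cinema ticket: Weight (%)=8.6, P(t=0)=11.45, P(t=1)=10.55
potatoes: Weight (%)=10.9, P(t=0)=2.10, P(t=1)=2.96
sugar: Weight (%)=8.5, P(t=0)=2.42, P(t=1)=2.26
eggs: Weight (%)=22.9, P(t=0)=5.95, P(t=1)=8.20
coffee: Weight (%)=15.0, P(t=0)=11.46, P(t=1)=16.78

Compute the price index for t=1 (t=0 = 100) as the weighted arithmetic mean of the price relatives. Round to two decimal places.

natural gas: 34.1 × (0.11/0.11) = 34.1 × 1.000000 = 34.1000
cinema ticket: 8.6 × (10.55/11.45) = 8.6 × 0.921397 = 7.9240
potatoes: 10.9 × (2.96/2.10) = 10.9 × 1.409524 = 15.3638
sugar: 8.5 × (2.26/2.42) = 8.5 × 0.933884 = 7.9380
eggs: 22.9 × (8.20/5.95) = 22.9 × 1.378151 = 31.5597
coffee: 15.0 × (16.78/11.46) = 15.0 × 1.464223 = 21.9634
Index = Σ wᵢ·(p₁ᵢ/p₀ᵢ) = 34.1000 + 7.9240 + 15.3638 + 7.9380 + 31.5597 + 21.9634 = 118.8489

118.85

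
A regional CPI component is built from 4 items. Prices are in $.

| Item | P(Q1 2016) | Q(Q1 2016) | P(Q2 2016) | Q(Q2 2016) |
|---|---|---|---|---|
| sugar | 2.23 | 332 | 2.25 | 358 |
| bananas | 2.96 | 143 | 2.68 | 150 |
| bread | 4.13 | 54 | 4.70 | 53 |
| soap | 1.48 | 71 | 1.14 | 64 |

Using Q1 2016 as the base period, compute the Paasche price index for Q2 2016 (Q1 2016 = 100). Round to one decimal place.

98.3

Paasche price index uses current-period quantities as weights.
ΣP(Q2 2016)·Q(Q2 2016) = 2.25×358 + 2.68×150 + 4.70×53 + 1.14×64 = 805.5 + 402 + 249.1 + 72.96 = 1529.56
ΣP(Q1 2016)·Q(Q2 2016) = 2.23×358 + 2.96×150 + 4.13×53 + 1.48×64 = 798.34 + 444 + 218.89 + 94.72 = 1555.95
Index = 1529.56 / 1555.95 × 100 = 98.3039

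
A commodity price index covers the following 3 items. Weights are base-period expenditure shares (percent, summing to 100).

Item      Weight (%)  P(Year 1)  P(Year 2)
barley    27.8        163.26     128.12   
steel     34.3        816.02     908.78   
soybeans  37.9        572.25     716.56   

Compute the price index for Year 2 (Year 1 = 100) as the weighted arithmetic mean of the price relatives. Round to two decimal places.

barley: 27.8 × (128.12/163.26) = 27.8 × 0.784761 = 21.8163
steel: 34.3 × (908.78/816.02) = 34.3 × 1.113674 = 38.1990
soybeans: 37.9 × (716.56/572.25) = 37.9 × 1.252180 = 47.4576
Index = Σ wᵢ·(p₁ᵢ/p₀ᵢ) = 21.8163 + 38.1990 + 47.4576 = 107.4730

107.47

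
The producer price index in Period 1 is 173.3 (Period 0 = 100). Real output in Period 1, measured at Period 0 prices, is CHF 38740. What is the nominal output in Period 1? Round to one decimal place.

Nominal = Real × (Index/100) = 38740 × (173.3/100)
        = 38740 × 1.733 = 67136.4200

67136.4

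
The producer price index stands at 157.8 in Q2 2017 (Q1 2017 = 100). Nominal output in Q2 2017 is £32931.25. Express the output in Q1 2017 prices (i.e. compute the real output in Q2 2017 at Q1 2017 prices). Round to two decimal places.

Real = Nominal ÷ (Index/100) = 32931.25 ÷ (157.8/100)
     = 32931.25 ÷ 1.578 = 20868.9797

20868.98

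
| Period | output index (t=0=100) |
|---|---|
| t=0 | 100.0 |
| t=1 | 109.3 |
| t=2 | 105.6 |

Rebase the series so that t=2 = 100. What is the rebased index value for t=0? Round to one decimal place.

94.7

Rebased(t=0) = 100.0 / 105.6 × 100 = 94.6970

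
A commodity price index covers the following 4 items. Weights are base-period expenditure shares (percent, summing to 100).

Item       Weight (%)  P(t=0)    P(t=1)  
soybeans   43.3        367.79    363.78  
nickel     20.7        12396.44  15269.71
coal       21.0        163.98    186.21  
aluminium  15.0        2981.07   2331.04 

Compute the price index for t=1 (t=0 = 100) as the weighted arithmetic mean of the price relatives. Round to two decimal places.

103.90

soybeans: 43.3 × (363.78/367.79) = 43.3 × 0.989097 = 42.8279
nickel: 20.7 × (15269.71/12396.44) = 20.7 × 1.231782 = 25.4979
coal: 21.0 × (186.21/163.98) = 21.0 × 1.135565 = 23.8469
aluminium: 15.0 × (2331.04/2981.07) = 15.0 × 0.781947 = 11.7292
Index = Σ wᵢ·(p₁ᵢ/p₀ᵢ) = 42.8279 + 25.4979 + 23.8469 + 11.7292 = 103.9019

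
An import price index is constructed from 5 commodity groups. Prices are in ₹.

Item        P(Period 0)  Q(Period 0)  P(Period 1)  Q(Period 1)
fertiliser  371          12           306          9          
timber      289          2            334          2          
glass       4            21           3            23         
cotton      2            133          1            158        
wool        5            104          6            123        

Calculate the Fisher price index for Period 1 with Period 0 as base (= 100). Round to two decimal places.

88.13

Laspeyres component (base-period weights):
ΣP(Period 1)Q(Period 0) = 306×12 + 334×2 + 3×21 + 1×133 + 6×104 = 3672 + 668 + 63 + 133 + 624 = 5160
ΣP(Period 0)Q(Period 0) = 371×12 + 289×2 + 4×21 + 2×133 + 5×104 = 4452 + 578 + 84 + 266 + 520 = 5900
L = 5160 / 5900 × 100 = 87.4576
Paasche component (current-period weights):
ΣP(Period 1)Q(Period 1) = 306×9 + 334×2 + 3×23 + 1×158 + 6×123 = 2754 + 668 + 69 + 158 + 738 = 4387
ΣP(Period 0)Q(Period 1) = 371×9 + 289×2 + 4×23 + 2×158 + 5×123 = 3339 + 578 + 92 + 316 + 615 = 4940
P = 4387 / 4940 × 100 = 88.8057
Fisher = √(L × P) = √(87.4576 × 88.8057) = 88.1291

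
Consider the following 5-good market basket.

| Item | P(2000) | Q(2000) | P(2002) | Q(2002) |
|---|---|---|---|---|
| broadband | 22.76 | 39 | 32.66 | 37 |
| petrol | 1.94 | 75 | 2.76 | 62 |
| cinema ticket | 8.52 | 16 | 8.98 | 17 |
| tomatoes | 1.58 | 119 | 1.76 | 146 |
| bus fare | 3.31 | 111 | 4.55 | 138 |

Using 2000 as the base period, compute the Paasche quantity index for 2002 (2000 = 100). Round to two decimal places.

103.34

Paasche quantity index uses current-period prices as weights.
ΣP(2002)·Q(2002) = 32.66×37 + 2.76×62 + 8.98×17 + 1.76×146 + 4.55×138 = 1208.42 + 171.12 + 152.66 + 256.96 + 627.9 = 2417.06
ΣP(2002)·Q(2000) = 32.66×39 + 2.76×75 + 8.98×16 + 1.76×119 + 4.55×111 = 1273.74 + 207 + 143.68 + 209.44 + 505.05 = 2338.91
Index = 2417.06 / 2338.91 × 100 = 103.3413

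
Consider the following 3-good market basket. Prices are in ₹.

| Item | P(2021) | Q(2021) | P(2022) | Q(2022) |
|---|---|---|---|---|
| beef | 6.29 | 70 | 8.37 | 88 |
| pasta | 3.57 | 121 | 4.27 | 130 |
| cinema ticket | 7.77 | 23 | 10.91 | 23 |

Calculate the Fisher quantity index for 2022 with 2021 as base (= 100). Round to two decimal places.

113.90

Laspeyres component (base-period weights):
ΣP(2021)Q(2022) = 6.29×88 + 3.57×130 + 7.77×23 = 553.52 + 464.1 + 178.71 = 1196.33
ΣP(2021)Q(2021) = 6.29×70 + 3.57×121 + 7.77×23 = 440.3 + 431.97 + 178.71 = 1050.98
L = 1196.33 / 1050.98 × 100 = 113.8299
Paasche component (current-period weights):
ΣP(2022)Q(2022) = 8.37×88 + 4.27×130 + 10.91×23 = 736.56 + 555.1 + 250.93 = 1542.59
ΣP(2022)Q(2021) = 8.37×70 + 4.27×121 + 10.91×23 = 585.9 + 516.67 + 250.93 = 1353.5
P = 1542.59 / 1353.5 × 100 = 113.9704
Fisher = √(L × P) = √(113.8299 × 113.9704) = 113.9002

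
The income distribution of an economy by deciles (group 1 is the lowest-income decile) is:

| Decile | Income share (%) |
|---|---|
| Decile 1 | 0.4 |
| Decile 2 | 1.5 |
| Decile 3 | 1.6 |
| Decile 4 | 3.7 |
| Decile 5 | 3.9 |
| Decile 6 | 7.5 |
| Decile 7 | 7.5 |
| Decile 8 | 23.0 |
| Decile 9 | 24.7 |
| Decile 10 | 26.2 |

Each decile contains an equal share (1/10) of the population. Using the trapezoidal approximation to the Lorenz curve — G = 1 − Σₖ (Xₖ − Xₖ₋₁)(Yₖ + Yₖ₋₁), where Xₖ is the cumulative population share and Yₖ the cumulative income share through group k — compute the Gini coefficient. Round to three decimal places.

Cumulative income shares Yₖ: 0.0040, 0.0190, 0.0350, 0.0720, 0.1110, 0.1860, 0.2610, 0.4910, 0.7380, 1.0000
Σ (Xₖ−Xₖ₋₁)(Yₖ+Yₖ₋₁) = (1/10)(0.0040+0.0000) + (1/10)(0.0190+0.0040) + (1/10)(0.0350+0.0190) + (1/10)(0.0720+0.0350) + (1/10)(0.1110+0.0720) + (1/10)(0.1860+0.1110) + (1/10)(0.2610+0.1860) + (1/10)(0.4910+0.2610) + (1/10)(0.7380+0.4910) + (1/10)(1.0000+0.7380)
  = 0.0004 + 0.0023 + 0.0054 + 0.0107 + 0.0183 + 0.0297 + 0.0447 + 0.0752 + 0.1229 + 0.1738 = 0.4834
G = 1 − 0.4834 = 0.5166

0.517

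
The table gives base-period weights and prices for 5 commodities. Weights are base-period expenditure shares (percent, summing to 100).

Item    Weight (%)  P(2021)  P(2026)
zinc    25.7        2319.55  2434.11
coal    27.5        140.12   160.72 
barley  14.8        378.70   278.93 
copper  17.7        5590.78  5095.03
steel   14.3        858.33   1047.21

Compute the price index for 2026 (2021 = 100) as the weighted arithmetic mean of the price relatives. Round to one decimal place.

103.0

zinc: 25.7 × (2434.11/2319.55) = 25.7 × 1.049389 = 26.9693
coal: 27.5 × (160.72/140.12) = 27.5 × 1.147017 = 31.5430
barley: 14.8 × (278.93/378.70) = 14.8 × 0.736546 = 10.9009
copper: 17.7 × (5095.03/5590.78) = 17.7 × 0.911327 = 16.1305
steel: 14.3 × (1047.21/858.33) = 14.3 × 1.220055 = 17.4468
Index = Σ wᵢ·(p₁ᵢ/p₀ᵢ) = 26.9693 + 31.5430 + 10.9009 + 16.1305 + 17.4468 = 102.9904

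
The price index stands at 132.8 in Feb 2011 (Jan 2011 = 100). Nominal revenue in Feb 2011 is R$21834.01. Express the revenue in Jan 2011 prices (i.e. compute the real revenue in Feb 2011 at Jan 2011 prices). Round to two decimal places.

Real = Nominal ÷ (Index/100) = 21834.01 ÷ (132.8/100)
     = 21834.01 ÷ 1.328 = 16441.2726

16441.27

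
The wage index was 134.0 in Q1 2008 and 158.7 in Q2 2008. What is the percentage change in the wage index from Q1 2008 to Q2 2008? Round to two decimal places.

18.43%

Change = (158.7 − 134.0) / 134.0 × 100
       = 24.7 / 134.0 × 100 = 18.4328%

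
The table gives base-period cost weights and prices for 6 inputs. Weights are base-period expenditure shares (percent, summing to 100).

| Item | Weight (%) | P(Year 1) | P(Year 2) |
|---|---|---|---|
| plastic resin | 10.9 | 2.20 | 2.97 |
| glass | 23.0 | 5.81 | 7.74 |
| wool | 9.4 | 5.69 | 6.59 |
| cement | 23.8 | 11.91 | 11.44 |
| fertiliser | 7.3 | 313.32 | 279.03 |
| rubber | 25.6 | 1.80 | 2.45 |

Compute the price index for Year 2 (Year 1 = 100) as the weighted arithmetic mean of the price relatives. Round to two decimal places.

plastic resin: 10.9 × (2.97/2.20) = 10.9 × 1.350000 = 14.7150
glass: 23.0 × (7.74/5.81) = 23.0 × 1.332186 = 30.6403
wool: 9.4 × (6.59/5.69) = 9.4 × 1.158172 = 10.8868
cement: 23.8 × (11.44/11.91) = 23.8 × 0.960537 = 22.8608
fertiliser: 7.3 × (279.03/313.32) = 7.3 × 0.890559 = 6.5011
rubber: 25.6 × (2.45/1.80) = 25.6 × 1.361111 = 34.8444
Index = Σ wᵢ·(p₁ᵢ/p₀ᵢ) = 14.7150 + 30.6403 + 10.8868 + 22.8608 + 6.5011 + 34.8444 = 120.4484

120.45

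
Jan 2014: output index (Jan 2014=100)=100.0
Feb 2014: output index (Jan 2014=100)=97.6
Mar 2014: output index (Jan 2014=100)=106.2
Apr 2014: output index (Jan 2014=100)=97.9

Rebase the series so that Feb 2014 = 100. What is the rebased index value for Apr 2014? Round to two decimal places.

Rebased(Apr 2014) = 97.9 / 97.6 × 100 = 100.3074

100.31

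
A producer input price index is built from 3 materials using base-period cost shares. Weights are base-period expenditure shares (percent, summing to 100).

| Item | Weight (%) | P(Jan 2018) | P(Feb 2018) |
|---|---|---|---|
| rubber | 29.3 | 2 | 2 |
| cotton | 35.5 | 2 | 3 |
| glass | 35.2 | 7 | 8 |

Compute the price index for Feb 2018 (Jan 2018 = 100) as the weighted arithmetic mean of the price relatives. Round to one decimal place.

122.8

rubber: 29.3 × (2/2) = 29.3 × 1.000000 = 29.3000
cotton: 35.5 × (3/2) = 35.5 × 1.500000 = 53.2500
glass: 35.2 × (8/7) = 35.2 × 1.142857 = 40.2286
Index = Σ wᵢ·(p₁ᵢ/p₀ᵢ) = 29.3000 + 53.2500 + 40.2286 = 122.7786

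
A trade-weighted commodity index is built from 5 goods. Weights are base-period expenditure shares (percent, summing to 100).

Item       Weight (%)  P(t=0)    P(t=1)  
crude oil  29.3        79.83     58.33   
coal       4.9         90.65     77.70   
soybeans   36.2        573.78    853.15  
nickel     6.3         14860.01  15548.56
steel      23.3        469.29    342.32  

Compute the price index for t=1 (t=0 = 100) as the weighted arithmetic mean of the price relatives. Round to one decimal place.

103.0

crude oil: 29.3 × (58.33/79.83) = 29.3 × 0.730678 = 21.4089
coal: 4.9 × (77.70/90.65) = 4.9 × 0.857143 = 4.2000
soybeans: 36.2 × (853.15/573.78) = 36.2 × 1.486894 = 53.8256
nickel: 6.3 × (15548.56/14860.01) = 6.3 × 1.046336 = 6.5919
steel: 23.3 × (342.32/469.29) = 23.3 × 0.729442 = 16.9960
Index = Σ wᵢ·(p₁ᵢ/p₀ᵢ) = 21.4089 + 4.2000 + 53.8256 + 6.5919 + 16.9960 = 103.0223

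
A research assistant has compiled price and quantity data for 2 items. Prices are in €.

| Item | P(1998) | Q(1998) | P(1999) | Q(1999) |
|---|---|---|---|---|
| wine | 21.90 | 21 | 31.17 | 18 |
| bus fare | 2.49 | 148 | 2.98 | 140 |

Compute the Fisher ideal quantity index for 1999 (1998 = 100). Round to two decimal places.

89.48

Laspeyres component (base-period weights):
ΣP(1998)Q(1999) = 21.90×18 + 2.49×140 = 394.2 + 348.6 = 742.8
ΣP(1998)Q(1998) = 21.90×21 + 2.49×148 = 459.9 + 368.52 = 828.42
L = 742.8 / 828.42 × 100 = 89.6647
Paasche component (current-period weights):
ΣP(1999)Q(1999) = 31.17×18 + 2.98×140 = 561.06 + 417.2 = 978.26
ΣP(1999)Q(1998) = 31.17×21 + 2.98×148 = 654.57 + 441.04 = 1095.61
P = 978.26 / 1095.61 × 100 = 89.2891
Fisher = √(L × P) = √(89.6647 × 89.2891) = 89.4767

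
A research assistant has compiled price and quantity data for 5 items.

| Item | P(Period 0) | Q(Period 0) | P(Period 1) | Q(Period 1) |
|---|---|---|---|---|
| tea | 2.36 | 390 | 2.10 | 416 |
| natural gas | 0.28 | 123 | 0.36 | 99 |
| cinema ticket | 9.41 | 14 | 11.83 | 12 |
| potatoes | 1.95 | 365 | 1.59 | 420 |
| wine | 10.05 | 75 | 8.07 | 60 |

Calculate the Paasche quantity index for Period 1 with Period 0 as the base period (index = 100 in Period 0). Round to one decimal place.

Paasche quantity index uses current-period prices as weights.
ΣP(Period 1)·Q(Period 1) = 2.10×416 + 0.36×99 + 11.83×12 + 1.59×420 + 8.07×60 = 873.6 + 35.64 + 141.96 + 667.8 + 484.2 = 2203.2
ΣP(Period 1)·Q(Period 0) = 2.10×390 + 0.36×123 + 11.83×14 + 1.59×365 + 8.07×75 = 819 + 44.28 + 165.62 + 580.35 + 605.25 = 2214.5
Index = 2203.2 / 2214.5 × 100 = 99.4897

99.5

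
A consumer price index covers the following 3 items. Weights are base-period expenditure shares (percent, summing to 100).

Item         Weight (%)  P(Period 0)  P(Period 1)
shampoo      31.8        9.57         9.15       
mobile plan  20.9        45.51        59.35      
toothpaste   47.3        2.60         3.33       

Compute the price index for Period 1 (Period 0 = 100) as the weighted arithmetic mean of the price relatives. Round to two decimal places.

shampoo: 31.8 × (9.15/9.57) = 31.8 × 0.956113 = 30.4044
mobile plan: 20.9 × (59.35/45.51) = 20.9 × 1.304109 = 27.2559
toothpaste: 47.3 × (3.33/2.60) = 47.3 × 1.280769 = 60.5804
Index = Σ wᵢ·(p₁ᵢ/p₀ᵢ) = 30.4044 + 27.2559 + 60.5804 = 118.2407

118.24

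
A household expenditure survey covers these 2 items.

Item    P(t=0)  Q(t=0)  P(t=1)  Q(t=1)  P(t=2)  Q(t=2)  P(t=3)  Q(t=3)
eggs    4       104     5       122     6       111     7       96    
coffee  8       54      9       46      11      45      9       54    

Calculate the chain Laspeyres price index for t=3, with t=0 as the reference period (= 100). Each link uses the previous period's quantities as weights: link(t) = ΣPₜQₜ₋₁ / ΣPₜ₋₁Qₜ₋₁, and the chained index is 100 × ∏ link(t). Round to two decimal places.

Link t=0→t=1:
ΣP(t=1)Q(t=0) = 5×104 + 9×54 = 520 + 486 = 1006
ΣP(t=0)Q(t=0) = 4×104 + 8×54 = 416 + 432 = 848
link = 1006/848 = 1.186321
Link t=1→t=2:
ΣP(t=2)Q(t=1) = 6×122 + 11×46 = 732 + 506 = 1238
ΣP(t=1)Q(t=1) = 5×122 + 9×46 = 610 + 414 = 1024
link = 1238/1024 = 1.208984
Link t=2→t=3:
ΣP(t=3)Q(t=2) = 7×111 + 9×45 = 777 + 405 = 1182
ΣP(t=2)Q(t=2) = 6×111 + 11×45 = 666 + 495 = 1161
link = 1182/1161 = 1.018088
Chained index = 100 × 1.186321 × 1.208984 × 1.018088 = 146.0186

146.02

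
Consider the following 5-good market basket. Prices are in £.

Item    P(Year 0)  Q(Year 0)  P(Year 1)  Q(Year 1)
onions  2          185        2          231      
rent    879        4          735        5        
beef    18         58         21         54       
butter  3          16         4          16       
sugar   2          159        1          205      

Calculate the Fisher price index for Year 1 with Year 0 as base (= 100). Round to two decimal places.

Laspeyres component (base-period weights):
ΣP(Year 1)Q(Year 0) = 2×185 + 735×4 + 21×58 + 4×16 + 1×159 = 370 + 2940 + 1218 + 64 + 159 = 4751
ΣP(Year 0)Q(Year 0) = 2×185 + 879×4 + 18×58 + 3×16 + 2×159 = 370 + 3516 + 1044 + 48 + 318 = 5296
L = 4751 / 5296 × 100 = 89.7092
Paasche component (current-period weights):
ΣP(Year 1)Q(Year 1) = 2×231 + 735×5 + 21×54 + 4×16 + 1×205 = 462 + 3675 + 1134 + 64 + 205 = 5540
ΣP(Year 0)Q(Year 1) = 2×231 + 879×5 + 18×54 + 3×16 + 2×205 = 462 + 4395 + 972 + 48 + 410 = 6287
P = 5540 / 6287 × 100 = 88.1183
Fisher = √(L × P) = √(89.7092 × 88.1183) = 88.9102

88.91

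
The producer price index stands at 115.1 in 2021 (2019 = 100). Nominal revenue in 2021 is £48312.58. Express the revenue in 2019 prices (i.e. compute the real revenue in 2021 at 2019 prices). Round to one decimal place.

41974.4

Real = Nominal ÷ (Index/100) = 48312.58 ÷ (115.1/100)
     = 48312.58 ÷ 1.151 = 41974.4396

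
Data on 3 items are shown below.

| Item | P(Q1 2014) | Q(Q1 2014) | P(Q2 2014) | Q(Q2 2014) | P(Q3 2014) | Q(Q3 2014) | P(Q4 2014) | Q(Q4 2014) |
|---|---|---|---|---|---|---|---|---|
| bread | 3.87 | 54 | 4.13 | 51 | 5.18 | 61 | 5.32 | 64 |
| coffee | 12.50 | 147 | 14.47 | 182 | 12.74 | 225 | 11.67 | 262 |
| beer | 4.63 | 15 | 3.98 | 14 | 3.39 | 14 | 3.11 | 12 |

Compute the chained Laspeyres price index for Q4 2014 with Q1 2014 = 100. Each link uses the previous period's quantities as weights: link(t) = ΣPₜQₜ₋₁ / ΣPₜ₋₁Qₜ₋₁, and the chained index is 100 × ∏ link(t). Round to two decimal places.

95.75

Link Q1 2014→Q2 2014:
ΣP(Q2 2014)Q(Q1 2014) = 4.13×54 + 14.47×147 + 3.98×15 = 223.02 + 2127.09 + 59.7 = 2409.81
ΣP(Q1 2014)Q(Q1 2014) = 3.87×54 + 12.50×147 + 4.63×15 = 208.98 + 1837.5 + 69.45 = 2115.93
link = 2409.81/2115.93 = 1.138889
Link Q2 2014→Q3 2014:
ΣP(Q3 2014)Q(Q2 2014) = 5.18×51 + 12.74×182 + 3.39×14 = 264.18 + 2318.68 + 47.46 = 2630.32
ΣP(Q2 2014)Q(Q2 2014) = 4.13×51 + 14.47×182 + 3.98×14 = 210.63 + 2633.54 + 55.72 = 2899.89
link = 2630.32/2899.89 = 0.907041
Link Q3 2014→Q4 2014:
ΣP(Q4 2014)Q(Q3 2014) = 5.32×61 + 11.67×225 + 3.11×14 = 324.52 + 2625.75 + 43.54 = 2993.81
ΣP(Q3 2014)Q(Q3 2014) = 5.18×61 + 12.74×225 + 3.39×14 = 315.98 + 2866.5 + 47.46 = 3229.94
link = 2993.81/3229.94 = 0.926893
Chained index = 100 × 1.138889 × 0.907041 × 0.926893 = 95.7499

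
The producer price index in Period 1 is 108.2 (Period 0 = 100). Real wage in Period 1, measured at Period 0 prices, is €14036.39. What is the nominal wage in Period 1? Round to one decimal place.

15187.4

Nominal = Real × (Index/100) = 14036.39 × (108.2/100)
        = 14036.39 × 1.082 = 15187.3740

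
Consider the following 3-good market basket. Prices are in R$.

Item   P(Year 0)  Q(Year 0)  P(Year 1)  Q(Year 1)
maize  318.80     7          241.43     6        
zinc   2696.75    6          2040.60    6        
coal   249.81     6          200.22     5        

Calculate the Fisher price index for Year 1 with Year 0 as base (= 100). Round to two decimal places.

75.99

Laspeyres component (base-period weights):
ΣP(Year 1)Q(Year 0) = 241.43×7 + 2040.60×6 + 200.22×6 = 1690.01 + 12243.6 + 1201.32 = 15134.93
ΣP(Year 0)Q(Year 0) = 318.80×7 + 2696.75×6 + 249.81×6 = 2231.6 + 16180.5 + 1498.86 = 19910.96
L = 15134.93 / 19910.96 × 100 = 76.0131
Paasche component (current-period weights):
ΣP(Year 1)Q(Year 1) = 241.43×6 + 2040.60×6 + 200.22×5 = 1448.58 + 12243.6 + 1001.1 = 14693.28
ΣP(Year 0)Q(Year 1) = 318.80×6 + 2696.75×6 + 249.81×5 = 1912.8 + 16180.5 + 1249.05 = 19342.35
P = 14693.28 / 19342.35 × 100 = 75.9643
Fisher = √(L × P) = √(76.0131 × 75.9643) = 75.9887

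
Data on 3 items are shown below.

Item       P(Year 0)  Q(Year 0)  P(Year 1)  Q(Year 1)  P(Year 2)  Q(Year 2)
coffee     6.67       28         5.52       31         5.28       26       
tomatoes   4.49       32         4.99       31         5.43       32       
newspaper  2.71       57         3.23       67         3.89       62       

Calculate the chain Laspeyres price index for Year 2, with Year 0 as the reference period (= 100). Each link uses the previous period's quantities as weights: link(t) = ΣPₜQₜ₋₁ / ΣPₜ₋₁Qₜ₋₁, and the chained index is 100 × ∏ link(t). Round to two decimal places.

Link Year 0→Year 1:
ΣP(Year 1)Q(Year 0) = 5.52×28 + 4.99×32 + 3.23×57 = 154.56 + 159.68 + 184.11 = 498.35
ΣP(Year 0)Q(Year 0) = 6.67×28 + 4.49×32 + 2.71×57 = 186.76 + 143.68 + 154.47 = 484.91
link = 498.35/484.91 = 1.027716
Link Year 1→Year 2:
ΣP(Year 2)Q(Year 1) = 5.28×31 + 5.43×31 + 3.89×67 = 163.68 + 168.33 + 260.63 = 592.64
ΣP(Year 1)Q(Year 1) = 5.52×31 + 4.99×31 + 3.23×67 = 171.12 + 154.69 + 216.41 = 542.22
link = 592.64/542.22 = 1.092988
Chained index = 100 × 1.027716 × 1.092988 = 112.3282

112.33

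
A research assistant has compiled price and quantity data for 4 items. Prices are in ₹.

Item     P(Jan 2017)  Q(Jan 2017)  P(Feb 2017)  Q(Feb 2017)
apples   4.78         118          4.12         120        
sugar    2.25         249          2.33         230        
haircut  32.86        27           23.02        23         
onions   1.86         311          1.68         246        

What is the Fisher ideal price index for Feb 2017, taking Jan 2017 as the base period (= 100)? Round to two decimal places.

Laspeyres component (base-period weights):
ΣP(Feb 2017)Q(Jan 2017) = 4.12×118 + 2.33×249 + 23.02×27 + 1.68×311 = 486.16 + 580.17 + 621.54 + 522.48 = 2210.35
ΣP(Jan 2017)Q(Jan 2017) = 4.78×118 + 2.25×249 + 32.86×27 + 1.86×311 = 564.04 + 560.25 + 887.22 + 578.46 = 2589.97
L = 2210.35 / 2589.97 × 100 = 85.3427
Paasche component (current-period weights):
ΣP(Feb 2017)Q(Feb 2017) = 4.12×120 + 2.33×230 + 23.02×23 + 1.68×246 = 494.4 + 535.9 + 529.46 + 413.28 = 1973.04
ΣP(Jan 2017)Q(Feb 2017) = 4.78×120 + 2.25×230 + 32.86×23 + 1.86×246 = 573.6 + 517.5 + 755.78 + 457.56 = 2304.44
P = 1973.04 / 2304.44 × 100 = 85.6191
Fisher = √(L × P) = √(85.3427 × 85.6191) = 85.4808

85.48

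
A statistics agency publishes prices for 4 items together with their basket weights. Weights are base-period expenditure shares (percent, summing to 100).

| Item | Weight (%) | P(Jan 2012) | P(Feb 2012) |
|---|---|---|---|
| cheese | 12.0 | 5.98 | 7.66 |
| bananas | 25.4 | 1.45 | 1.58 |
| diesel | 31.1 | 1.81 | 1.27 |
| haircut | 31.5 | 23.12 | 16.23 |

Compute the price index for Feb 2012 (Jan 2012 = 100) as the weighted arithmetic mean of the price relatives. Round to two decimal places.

86.98

cheese: 12.0 × (7.66/5.98) = 12.0 × 1.280936 = 15.3712
bananas: 25.4 × (1.58/1.45) = 25.4 × 1.089655 = 27.6772
diesel: 31.1 × (1.27/1.81) = 31.1 × 0.701657 = 21.8215
haircut: 31.5 × (16.23/23.12) = 31.5 × 0.701990 = 22.1127
Index = Σ wᵢ·(p₁ᵢ/p₀ᵢ) = 15.3712 + 27.6772 + 21.8215 + 22.1127 = 86.9827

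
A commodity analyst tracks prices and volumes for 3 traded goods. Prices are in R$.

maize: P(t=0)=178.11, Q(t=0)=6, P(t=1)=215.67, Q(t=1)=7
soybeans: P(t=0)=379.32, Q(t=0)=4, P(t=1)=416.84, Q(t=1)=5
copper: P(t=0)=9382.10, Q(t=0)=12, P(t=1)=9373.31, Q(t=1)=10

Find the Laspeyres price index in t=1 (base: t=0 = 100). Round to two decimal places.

Laspeyres price index uses base-period quantities as weights.
ΣP(t=1)·Q(t=0) = 215.67×6 + 416.84×4 + 9373.31×12 = 1294.02 + 1667.36 + 112479.72 = 115441.1
ΣP(t=0)·Q(t=0) = 178.11×6 + 379.32×4 + 9382.10×12 = 1068.66 + 1517.28 + 112585.2 = 115171.14
Index = 115441.1 / 115171.14 × 100 = 100.2344

100.23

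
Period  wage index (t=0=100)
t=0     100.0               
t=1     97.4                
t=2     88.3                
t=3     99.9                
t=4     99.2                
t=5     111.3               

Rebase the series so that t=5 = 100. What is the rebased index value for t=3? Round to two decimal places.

Rebased(t=3) = 99.9 / 111.3 × 100 = 89.7574

89.76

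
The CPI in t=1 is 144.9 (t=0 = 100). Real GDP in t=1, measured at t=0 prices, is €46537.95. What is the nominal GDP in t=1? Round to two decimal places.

67433.49

Nominal = Real × (Index/100) = 46537.95 × (144.9/100)
        = 46537.95 × 1.449 = 67433.4895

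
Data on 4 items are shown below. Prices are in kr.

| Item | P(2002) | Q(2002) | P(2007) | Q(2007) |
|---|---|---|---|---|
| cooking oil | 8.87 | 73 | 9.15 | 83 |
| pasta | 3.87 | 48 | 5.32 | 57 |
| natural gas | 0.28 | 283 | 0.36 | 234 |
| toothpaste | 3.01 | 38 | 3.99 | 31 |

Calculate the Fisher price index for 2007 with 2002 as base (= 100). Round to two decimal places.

114.25

Laspeyres component (base-period weights):
ΣP(2007)Q(2002) = 9.15×73 + 5.32×48 + 0.36×283 + 3.99×38 = 667.95 + 255.36 + 101.88 + 151.62 = 1176.81
ΣP(2002)Q(2002) = 8.87×73 + 3.87×48 + 0.28×283 + 3.01×38 = 647.51 + 185.76 + 79.24 + 114.38 = 1026.89
L = 1176.81 / 1026.89 × 100 = 114.5994
Paasche component (current-period weights):
ΣP(2007)Q(2007) = 9.15×83 + 5.32×57 + 0.36×234 + 3.99×31 = 759.45 + 303.24 + 84.24 + 123.69 = 1270.62
ΣP(2002)Q(2007) = 8.87×83 + 3.87×57 + 0.28×234 + 3.01×31 = 736.21 + 220.59 + 65.52 + 93.31 = 1115.63
P = 1270.62 / 1115.63 × 100 = 113.8926
Fisher = √(L × P) = √(114.5994 × 113.8926) = 114.2455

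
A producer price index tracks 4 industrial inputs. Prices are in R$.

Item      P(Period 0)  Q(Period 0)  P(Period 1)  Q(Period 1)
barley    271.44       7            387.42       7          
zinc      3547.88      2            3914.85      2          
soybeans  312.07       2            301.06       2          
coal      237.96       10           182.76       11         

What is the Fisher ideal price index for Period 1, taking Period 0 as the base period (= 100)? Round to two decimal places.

Laspeyres component (base-period weights):
ΣP(Period 1)Q(Period 0) = 387.42×7 + 3914.85×2 + 301.06×2 + 182.76×10 = 2711.94 + 7829.7 + 602.12 + 1827.6 = 12971.36
ΣP(Period 0)Q(Period 0) = 271.44×7 + 3547.88×2 + 312.07×2 + 237.96×10 = 1900.08 + 7095.76 + 624.14 + 2379.6 = 11999.58
L = 12971.36 / 11999.58 × 100 = 108.0985
Paasche component (current-period weights):
ΣP(Period 1)Q(Period 1) = 387.42×7 + 3914.85×2 + 301.06×2 + 182.76×11 = 2711.94 + 7829.7 + 602.12 + 2010.36 = 13154.12
ΣP(Period 0)Q(Period 1) = 271.44×7 + 3547.88×2 + 312.07×2 + 237.96×11 = 1900.08 + 7095.76 + 624.14 + 2617.56 = 12237.54
P = 13154.12 / 12237.54 × 100 = 107.4899
Fisher = √(L × P) = √(108.0985 × 107.4899) = 107.7937

107.79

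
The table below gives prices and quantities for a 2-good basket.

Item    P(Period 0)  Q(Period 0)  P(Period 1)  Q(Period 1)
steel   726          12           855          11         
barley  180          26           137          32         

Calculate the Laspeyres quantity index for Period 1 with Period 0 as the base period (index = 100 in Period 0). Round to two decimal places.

Laspeyres quantity index uses base-period prices as weights.
ΣP(Period 0)·Q(Period 1) = 726×11 + 180×32 = 7986 + 5760 = 13746
ΣP(Period 0)·Q(Period 0) = 726×12 + 180×26 = 8712 + 4680 = 13392
Index = 13746 / 13392 × 100 = 102.6434

102.64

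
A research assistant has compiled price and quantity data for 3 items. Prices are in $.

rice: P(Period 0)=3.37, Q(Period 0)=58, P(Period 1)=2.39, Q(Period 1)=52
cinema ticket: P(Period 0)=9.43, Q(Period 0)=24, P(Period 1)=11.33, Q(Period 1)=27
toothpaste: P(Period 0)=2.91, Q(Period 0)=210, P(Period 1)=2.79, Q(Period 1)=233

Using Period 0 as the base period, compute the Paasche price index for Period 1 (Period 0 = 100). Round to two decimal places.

Paasche price index uses current-period quantities as weights.
ΣP(Period 1)·Q(Period 1) = 2.39×52 + 11.33×27 + 2.79×233 = 124.28 + 305.91 + 650.07 = 1080.26
ΣP(Period 0)·Q(Period 1) = 3.37×52 + 9.43×27 + 2.91×233 = 175.24 + 254.61 + 678.03 = 1107.88
Index = 1080.26 / 1107.88 × 100 = 97.5070

97.51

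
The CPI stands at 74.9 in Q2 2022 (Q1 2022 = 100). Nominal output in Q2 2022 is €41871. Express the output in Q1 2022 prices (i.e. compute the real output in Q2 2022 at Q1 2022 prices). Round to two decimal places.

55902.54

Real = Nominal ÷ (Index/100) = 41871 ÷ (74.9/100)
     = 41871 ÷ 0.749 = 55902.5367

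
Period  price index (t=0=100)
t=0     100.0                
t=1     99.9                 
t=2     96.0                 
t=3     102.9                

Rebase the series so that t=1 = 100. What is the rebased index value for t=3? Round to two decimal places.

103.00

Rebased(t=3) = 102.9 / 99.9 × 100 = 103.0030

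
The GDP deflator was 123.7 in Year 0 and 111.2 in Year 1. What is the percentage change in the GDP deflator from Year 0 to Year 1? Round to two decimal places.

-10.11%

Change = (111.2 − 123.7) / 123.7 × 100
       = -12.5 / 123.7 × 100 = -10.1051%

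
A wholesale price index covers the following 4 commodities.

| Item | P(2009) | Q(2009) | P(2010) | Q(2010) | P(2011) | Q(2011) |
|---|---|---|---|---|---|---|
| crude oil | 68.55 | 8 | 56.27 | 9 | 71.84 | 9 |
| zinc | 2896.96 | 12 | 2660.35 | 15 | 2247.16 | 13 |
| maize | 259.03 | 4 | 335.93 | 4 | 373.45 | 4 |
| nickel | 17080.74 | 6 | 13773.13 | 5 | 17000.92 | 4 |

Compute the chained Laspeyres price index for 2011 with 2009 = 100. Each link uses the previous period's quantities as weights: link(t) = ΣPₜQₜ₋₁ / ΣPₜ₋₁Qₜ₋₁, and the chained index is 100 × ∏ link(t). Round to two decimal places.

Link 2009→2010:
ΣP(2010)Q(2009) = 56.27×8 + 2660.35×12 + 335.93×4 + 13773.13×6 = 450.16 + 31924.2 + 1343.72 + 82638.78 = 116356.86
ΣP(2009)Q(2009) = 68.55×8 + 2896.96×12 + 259.03×4 + 17080.74×6 = 548.4 + 34763.52 + 1036.12 + 102484.44 = 138832.48
link = 116356.86/138832.48 = 0.838110
Link 2010→2011:
ΣP(2011)Q(2010) = 71.84×9 + 2247.16×15 + 373.45×4 + 17000.92×5 = 646.56 + 33707.4 + 1493.8 + 85004.6 = 120852.36
ΣP(2010)Q(2010) = 56.27×9 + 2660.35×15 + 335.93×4 + 13773.13×5 = 506.43 + 39905.25 + 1343.72 + 68865.65 = 110621.05
link = 120852.36/110621.05 = 1.092490
Chained index = 100 × 0.838110 × 1.092490 = 91.5626

91.56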